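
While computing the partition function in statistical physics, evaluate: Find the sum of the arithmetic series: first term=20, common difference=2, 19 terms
Last term: a_n=20+(19-1)·2=56
Sum=n(a_1+a_n)/2=19(20+56)/2=722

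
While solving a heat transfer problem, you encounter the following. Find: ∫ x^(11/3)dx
Power rule: ∫ x^(11/3) dx = x^(14/3)/(14/3) + C

Answer: (3/14)·x^(14/3) + C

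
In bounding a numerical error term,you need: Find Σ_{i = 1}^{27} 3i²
=3·n(n+1)(2n+1)/6=3·27·28·55/6=20790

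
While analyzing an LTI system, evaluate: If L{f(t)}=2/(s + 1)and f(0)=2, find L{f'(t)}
L{f'(t)}=s·F(s) - f(0)=2s/(s + 1) - 2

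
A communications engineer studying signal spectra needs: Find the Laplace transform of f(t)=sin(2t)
L{sin(wt)}=w/(s²+w²)
L{sin(2t)}=2/(s²+4)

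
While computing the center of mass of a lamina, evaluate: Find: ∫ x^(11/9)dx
Power rule: ∫ x^(11/9) dx = x^(20/9)/(20/9) + C

Answer: (9/20)·x^(20/9) + C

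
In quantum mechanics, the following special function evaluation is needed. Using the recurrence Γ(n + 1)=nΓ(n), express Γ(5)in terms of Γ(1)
Γ(5) = 4Γ(4) = 4·3Γ(3) = ... = 4!·Γ(1) = 24·Γ(1)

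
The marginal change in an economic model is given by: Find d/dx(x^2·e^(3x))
Product rule: (fg)'=f'g + fg'
f=x^2, f'=2x
g=e^(3x), g'=3·e^(3x)

Answer: 2x·e^(3x) + 3x^2·e^(3x)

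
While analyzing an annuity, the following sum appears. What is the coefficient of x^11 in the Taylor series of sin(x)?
sin(x) = Σ (-1)^k x^(2k+1)/(2k+1)!
For x^11: (-1)^5/11! = -1/39916800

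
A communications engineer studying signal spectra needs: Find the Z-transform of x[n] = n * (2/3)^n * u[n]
Using the property Z{n * a^n * u[n]} = az/(z-a)^2
With a = 2/3: X(z) = (2/3)z/(z - 2/3)^2, |z| > 2/3

Answer: (2/3)z/(z - 2/3)^2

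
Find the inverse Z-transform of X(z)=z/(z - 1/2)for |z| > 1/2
Standard pair: z/(z-a) <-> a^n*u[n] for causal signals
With a = 1/2: x[n] = (1/2)^n*u[n]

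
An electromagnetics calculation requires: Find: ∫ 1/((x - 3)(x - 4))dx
Partial fractions: 1/((x-3)(x-4))=A/(x-3) + B/(x-4)
A=-1, B=1
∫ [-1· 1/(x-3) + 1· 1/(x-4)] dx
=(1)[ln|x-4| - ln|x-3|] + C

Answer: ln|(x-4)/(x-3)| + C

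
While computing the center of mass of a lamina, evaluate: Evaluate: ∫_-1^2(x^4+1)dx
Step 1: Find antiderivative F(x)=(1/5)x^5 + x
Step 2: F(2) - F(-1)=42/5 - (-6/5)=48/5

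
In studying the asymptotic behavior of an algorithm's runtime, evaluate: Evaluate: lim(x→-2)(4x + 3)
Polynomial is continuous, so substitute x = -2:
4·(-2)+3 = -5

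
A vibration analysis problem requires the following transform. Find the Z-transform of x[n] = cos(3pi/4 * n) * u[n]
Z{cos(w0 * n) * u[n]}=z(z - cos(w0))/(z^2 - 2z * cos(w0) + 1)
With w0=3pi/4: X(z)=z(z - cos(3pi/4))/(z^2 - 2z * cos(3pi/4) + 1)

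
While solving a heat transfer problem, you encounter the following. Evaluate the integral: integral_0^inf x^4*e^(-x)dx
This is a Gamma integral. Substitute u=1x:
integral_0^inf x^4*e^(-x) dx=(1/1^5) integral_0^inf u^4*e^(-u) du
=Gamma(5)/1^5=4!/1^5=24/1

Answer: 24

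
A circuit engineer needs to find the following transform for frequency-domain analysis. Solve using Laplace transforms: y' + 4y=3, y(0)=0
Take L of both sides: sY(s) - 0 + 4Y(s) = 3/s
Y(s)(s + 4) = 3/s + 0
Y(s) = 3/(s(s + 4)) + 0/(s + 4)
Partial fractions: 3/(s(s + 4)) = (3/4)/s - (3/4)/(s + 4)
So Y(s) = (3/4)/s - (3/4)/(s + 4)
Inverse transform (L^(-1){1/s} = 1, L^(-1){1/(s + 4)} = e^(-4t)):

Answer: y(t) = 3/4 - (3/4)·e^(-4t)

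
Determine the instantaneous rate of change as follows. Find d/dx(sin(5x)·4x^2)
Product rule: (fg)' = f'g + fg'
f = sin(5x), f' = 5·cos(5x)
g = 4x^2, g' = 8x

Answer: 20·cos(5x)·x^2 + 8·sin(5x)·x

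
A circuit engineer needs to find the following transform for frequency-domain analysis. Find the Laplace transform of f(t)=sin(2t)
L{sin(wt)} = w/(s² + w²)
L{sin(2t)} = 2/(s² + 4)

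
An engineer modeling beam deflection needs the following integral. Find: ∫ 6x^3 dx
Using power rule: ∫ 6x^3 dx=6/4 x^4+C=(3/2)x^4+C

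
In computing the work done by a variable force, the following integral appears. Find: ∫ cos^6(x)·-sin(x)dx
Let u = cos(x), du = -sin(x) dx
∫ u^6 du = u^7/7 + C

Answer: cos^7(x)/7 + C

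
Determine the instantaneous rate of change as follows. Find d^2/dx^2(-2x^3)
Apply power rule 2 times:
d^1: -6x^2
d^2: -12x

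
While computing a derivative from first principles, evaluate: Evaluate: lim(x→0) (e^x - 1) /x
L'Hôpital (0/0): lim e^x/1=1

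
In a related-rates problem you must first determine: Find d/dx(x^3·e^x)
Product rule: (fg)' = f'g+fg'
f = x^3, f' = 3x^2
g = e^x, g' = e^x

Answer: 3x^2·e^x+x^3·e^x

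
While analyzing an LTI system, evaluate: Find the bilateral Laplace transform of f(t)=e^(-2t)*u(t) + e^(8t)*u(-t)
For e^(-2t)*u(t): L=1/(s+2), Re(s) > -2
For e^(8t)*u(-t): L=-1/(s-8), Re(s) < 8
Combined: F(s)=1/(s+2)-1/(s-8), -2 < Re(s) < 8

Answer: 1/(s+2)-1/(s-8), ROC: -2 < Re(s) < 8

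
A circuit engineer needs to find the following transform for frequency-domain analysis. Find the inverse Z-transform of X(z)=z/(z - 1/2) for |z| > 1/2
Standard pair: z/(z-a) <-> a^n * u[n] for causal signals
With a=1/2: x[n]=(1/2)^n * u[n]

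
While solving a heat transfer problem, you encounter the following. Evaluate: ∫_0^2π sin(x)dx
Antiderivative: -cos(x)
Evaluate at bounds: [-cos(1·2π)/1] - [-cos(1·0)/1]
= (-(1) + (1))/1 = 0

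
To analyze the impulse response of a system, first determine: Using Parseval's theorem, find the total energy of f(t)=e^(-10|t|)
Parseval's theorem: E = integral |f(t)|^2 dt = (1/2pi) integral |F(omega)|^2 domega
E = integral_{-inf}^{inf} e^(-20|t|) dt = 2 * integral_0^inf e^(-20t) dt = 2/(2 * 10) = 1/10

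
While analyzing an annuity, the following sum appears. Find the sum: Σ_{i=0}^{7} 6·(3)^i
Geometric series: S=a(1 - r^n)/(1 - r)
a=6, r=3, n=8
S=6(1-6561)/-2=19680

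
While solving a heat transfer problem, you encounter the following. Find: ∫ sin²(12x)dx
Using identity sin²(u) = (1 - cos(2u))/2:
∫ (1 - cos(24x))/2 dx = x/2 - sin(24x)/48+C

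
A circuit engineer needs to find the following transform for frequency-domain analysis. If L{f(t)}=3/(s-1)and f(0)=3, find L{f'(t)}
L{f'(t)}=s·F(s) - f(0)=3s/(s-1)-3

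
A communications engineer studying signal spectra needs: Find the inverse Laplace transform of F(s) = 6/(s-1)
L^(-1){6/(s-a)} = c·e^(at)
Here a = 1, c = 6

Answer: 6e^(t)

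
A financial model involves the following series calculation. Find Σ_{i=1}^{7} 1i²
= 1·n(n + 1)(2n + 1)/6 = 1·7·8·15/6 = 140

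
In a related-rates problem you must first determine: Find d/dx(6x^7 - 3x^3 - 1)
Power rule: d/dx(ax^n)=n·a·x^(n-1)
Term by term: 42·x^6-9·x^2

Answer: 42x^6-9x^2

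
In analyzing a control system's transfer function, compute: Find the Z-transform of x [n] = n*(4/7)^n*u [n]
Using the property Z{n * a^n * u[n]} = az/(z-a)^2
With a = 4/7: X(z) = (4/7)z/(z - 4/7)^2, |z| > 4/7

Answer: (4/7)z/(z - 4/7)^2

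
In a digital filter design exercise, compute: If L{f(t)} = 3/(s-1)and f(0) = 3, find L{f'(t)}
L{f'(t)} = s·F(s) - f(0) = 3s/(s-1)-3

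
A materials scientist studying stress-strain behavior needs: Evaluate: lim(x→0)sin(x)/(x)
L'Hôpital (0/0): lim cos(x)/1=1/1

Answer: 1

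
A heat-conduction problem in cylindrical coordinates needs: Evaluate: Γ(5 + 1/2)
Γ(n + 1/2)=(2n)!√π/(4^n·n!)
=3628800√π/(1024·120)=(945/32)·√π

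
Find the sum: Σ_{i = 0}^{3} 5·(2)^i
Geometric series: S=a(1 - r^n)/(1 - r)
a=5, r=2, n=4
S=5(1 - 16)/-1=75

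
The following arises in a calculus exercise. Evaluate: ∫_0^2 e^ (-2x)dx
Antiderivative: (1/(-2))e^(-2x)
Evaluate: (1/(-2))(e^-4 - 1)

Answer: (e^-4 - 1)/(-2)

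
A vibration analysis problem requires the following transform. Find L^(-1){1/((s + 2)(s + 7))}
Partial fractions: 1/((s+2)(s+7)) = A/(s+2)+B/(s+7)
Cover-up: A = 1/(s+7)|_{s = -2} = 1/5; B = 1/(s+2)|_{s = -7} = -1/5
L^(-1) = (1/5)e^(-2t) - (1/5)e^(-7t)

Answer: (1/5)(e^(-2t) - e^(-7t))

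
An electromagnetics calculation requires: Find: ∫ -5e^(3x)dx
Since d/dx[e^(3x)]=3e^(3x), we get -5/3 e^(3x)+C

Answer: (-5/3)e^(3x)+C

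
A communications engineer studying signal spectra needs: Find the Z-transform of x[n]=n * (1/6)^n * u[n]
Using the property Z{n * a^n * u[n]} = az/(z-a)^2
With a = 1/6: X(z) = (1/6)z/(z - 1/6)^2, |z| > 1/6

Answer: (1/6)z/(z - 1/6)^2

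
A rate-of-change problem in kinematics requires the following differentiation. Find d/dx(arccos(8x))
d/dx[arccos(u)] = -u'/√(1-u²), u = 8x, u' = 8

Answer: -8/√(1-64x²)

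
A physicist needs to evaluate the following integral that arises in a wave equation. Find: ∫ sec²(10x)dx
Since d/dx[tan(10x)] = 10sec²(10x), integral = tan(10x)/10+C

Answer: (1/10)tan(10x)+C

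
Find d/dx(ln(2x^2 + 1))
Chain rule: d/dx[ln(u)]=u'/u where u=2x^2 + 1
u'=4x

Answer: (4x)/(2x^2 + 1)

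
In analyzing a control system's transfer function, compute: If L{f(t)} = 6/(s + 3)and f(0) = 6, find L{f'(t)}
L{f'(t)}=s·F(s) - f(0)=6s/(s+3)-6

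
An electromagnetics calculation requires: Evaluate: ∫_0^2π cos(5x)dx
Antiderivative: sin(5x)/5
Evaluate at bounds: [sin(5·2π)/5] - [sin(5·0)/5]
= ((0) - (0))/5 = 0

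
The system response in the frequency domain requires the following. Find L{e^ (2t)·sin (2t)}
First shifting: L{e^(at)f(t)} = F(s-a)
L{sin(2t)} = 2/(s²+4)
Shift: 2/((s-2)²+4)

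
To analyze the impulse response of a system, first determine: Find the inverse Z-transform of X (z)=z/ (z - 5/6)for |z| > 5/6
Standard pair: z/(z-a) <-> a^n * u[n] for causal signals
With a = 5/6: x[n] = (5/6)^n * u[n]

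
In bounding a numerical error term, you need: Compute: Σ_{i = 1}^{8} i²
Using formula: Σ i^2=n(n+1)(2n+1)/6=8·9·17/6=204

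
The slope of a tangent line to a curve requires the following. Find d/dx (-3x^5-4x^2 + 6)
Power rule: d/dx(ax^n)=n·a·x^(n-1)
Term by term: -15·x^4-8·x

Answer: -15x^4-8x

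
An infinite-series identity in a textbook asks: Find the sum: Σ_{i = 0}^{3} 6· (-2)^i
Geometric series: S = a(1 - r^n)/(1 - r)
a = 6, r = -2, n = 4
S = 6(1-16)/3 = -30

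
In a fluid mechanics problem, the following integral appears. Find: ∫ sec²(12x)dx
Since d/dx[tan(12x)] = 12sec²(12x), integral = tan(12x)/12+C

Answer: (1/12)tan(12x)+C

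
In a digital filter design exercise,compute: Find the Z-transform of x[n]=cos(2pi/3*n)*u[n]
Z{cos(w0 * n) * u[n]} = z(z - cos(w0))/(z^2 - 2z * cos(w0) + 1)
With w0 = 2pi/3: X(z) = z(z - cos(2pi/3))/(z^2 - 2z * cos(2pi/3) + 1)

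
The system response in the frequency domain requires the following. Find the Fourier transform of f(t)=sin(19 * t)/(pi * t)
sin(W * t)/(pi * t)=(W/pi) * sinc(W * t/pi) is the impulse response of the ideal low-pass filter with cutoff W (here W=19).
Its Fourier transform is a rectangular function:
F(omega)=1 for |omega| < 19, 0 otherwise

Answer: rect(omega/38) [i.e., 1 for |omega| < 19, 0 otherwise]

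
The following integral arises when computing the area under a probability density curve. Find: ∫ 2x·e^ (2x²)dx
Let u = 2x², du = 4x dx
∫ (1/2)e^u du = e^u/2+C

Answer: e^(2x²)/2+C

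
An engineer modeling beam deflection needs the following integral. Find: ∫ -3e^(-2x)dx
Since d/dx[e^(-2x)] = -2e^(-2x), we get 3/2 e^(-2x)+C

Answer: (3/2)e^(-2x)+C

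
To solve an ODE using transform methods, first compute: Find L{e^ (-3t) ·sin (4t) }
First shifting: L{e^(at)f(t)} = F(s-a)
L{sin(4t)} = 4/(s² + 16)
Shift: 4/((s + 3)² + 16)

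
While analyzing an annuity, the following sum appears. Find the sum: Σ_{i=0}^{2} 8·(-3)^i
Geometric series: S=a(1 - r^n)/(1 - r)
a=8, r=-3, n=3
S=8(1 + 27)/4=56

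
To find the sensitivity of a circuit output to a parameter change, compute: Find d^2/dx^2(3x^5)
Apply power rule 2 times:
d^1: 15x^4
d^2: 60x^3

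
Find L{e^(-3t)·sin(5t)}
First shifting: L{e^(at)f(t)} = F(s-a)
L{sin(5t)} = 5/(s²+25)
Shift: 5/((s+3)²+25)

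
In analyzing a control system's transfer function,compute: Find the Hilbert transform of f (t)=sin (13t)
The Hilbert transform shifts each frequency component by -pi/2.
H{sin(wt)} = -cos(wt)
With w = 13: H{sin(13t)} = -cos(13t)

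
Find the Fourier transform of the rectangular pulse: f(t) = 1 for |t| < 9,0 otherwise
F(omega)=integral from -9 to 9 of e^(-j * omega * t) dt
=2 * sin(9 * omega)/omega=18 * sinc(9 * omega/pi)

Answer: 2 * sin(9 * omega)/omega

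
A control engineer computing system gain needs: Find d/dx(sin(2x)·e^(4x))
Product rule: (fg)' = f'g + fg'
f = sin(2x), f' = 2·cos(2x)
g = e^(4x), g' = 4·e^(4x)

Answer: 2·cos(2x)·e^(4x) + 4·sin(2x)·e^(4x)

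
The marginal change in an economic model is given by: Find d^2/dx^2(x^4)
Apply power rule 2 times:
d^1: 4x^3
d^2: 12x^2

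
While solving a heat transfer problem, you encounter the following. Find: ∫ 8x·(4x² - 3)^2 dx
Let u = 4x² - 3, du = 8x dx
∫ u^2 du = u^3/3 + C

Answer: (4x² - 3)^3/3 + C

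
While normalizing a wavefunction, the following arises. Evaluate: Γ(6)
Γ(n) = (n-1)! for positive integers
Γ(6) = 5! = 120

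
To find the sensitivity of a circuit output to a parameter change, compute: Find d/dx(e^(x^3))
Chain rule: d/dx[e^u]=e^u · u' where u=x^3
u'=3x^2

Answer: 3x^2·e^(x^3)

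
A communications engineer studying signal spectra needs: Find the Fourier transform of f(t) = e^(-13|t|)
Using the standard pair: F{e^(-a|t|)}=2a/(a^2+omega^2)
With a=13: F(omega)=26/(169+omega^2)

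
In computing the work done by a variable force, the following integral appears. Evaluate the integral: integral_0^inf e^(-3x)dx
integral_0^inf e^(-3x) dx=[-1/3 * e^(-3x)]_0^inf
=0 - (-1/3)=1/3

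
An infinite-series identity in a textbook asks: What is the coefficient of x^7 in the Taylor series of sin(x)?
sin(x) = Σ (-1)^k x^(2k+1)/(2k+1)!
For x^7: (-1)^3/7! = -1/5040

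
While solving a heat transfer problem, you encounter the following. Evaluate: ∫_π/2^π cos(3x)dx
Antiderivative: sin(3x)/3
Evaluate at bounds: [sin(3·π)/3] - [sin(3·π/2)/3]
= ((0) - (-1))/3 = 1/3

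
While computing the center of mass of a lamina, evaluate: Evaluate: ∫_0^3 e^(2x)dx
Antiderivative: (1/2)e^(2x)
Evaluate: (1/2)(e^6-1)

Answer: (e^6-1)/2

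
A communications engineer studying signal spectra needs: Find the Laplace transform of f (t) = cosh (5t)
L{cosh(at)}=s/(s²-a²)
L{cosh(5t)}=s/(s²-25)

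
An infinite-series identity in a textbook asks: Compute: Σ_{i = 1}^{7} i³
Using formula: Σ i^3=[n(n+1)/2]²=[7·8/2]²=784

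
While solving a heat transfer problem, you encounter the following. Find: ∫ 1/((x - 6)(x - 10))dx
Partial fractions: 1/((x-6)(x-10))=A/(x-6) + B/(x-10)
A=-1/4, B=1/4
∫ [-1/4· 1/(x-6) + 1/4· 1/(x-10)] dx
=(1/4)[ln|x-10| - ln|x-6|] + C

Answer: (1/4)·ln|(x-10)/(x-6)| + C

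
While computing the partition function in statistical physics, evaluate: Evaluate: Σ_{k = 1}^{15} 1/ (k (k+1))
Partial fractions: 1/(k(k+1))=1/k - 1/(k+1)
Telescoping sum: 1(1-1/16)=1·15/16

Answer: 15/16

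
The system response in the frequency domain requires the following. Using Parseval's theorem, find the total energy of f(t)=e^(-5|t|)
Parseval's theorem: E=integral |f(t)|^2 dt=(1/2pi) integral |F(omega)|^2 domega
E=integral_{-inf}^{inf} e^(-10|t|) dt=2*integral_0^inf e^(-10t) dt=2/(2*5)=1/5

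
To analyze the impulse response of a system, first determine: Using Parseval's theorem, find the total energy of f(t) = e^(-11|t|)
Parseval's theorem: E = integral |f(t)|^2 dt = (1/2pi) integral |F(omega)|^2 domega
E = integral_{-inf}^{inf} e^(-22|t|) dt = 2*integral_0^inf e^(-22t) dt = 2/(2*11) = 1/11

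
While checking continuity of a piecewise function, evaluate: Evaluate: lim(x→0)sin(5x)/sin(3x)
sin(u) ≈ u for small u:
sin(5x)/sin(3x) ≈ 5x/(3x)=5/3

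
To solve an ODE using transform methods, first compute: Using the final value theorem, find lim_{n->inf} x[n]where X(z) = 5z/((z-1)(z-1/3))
Final value theorem: lim x[n]=lim_{z->1} (z-1)*X(z)
(z-1)*X(z)=5z/(z-1/3)
As z->1: 5/(1 - 1/3)=5/(2/3)=15/2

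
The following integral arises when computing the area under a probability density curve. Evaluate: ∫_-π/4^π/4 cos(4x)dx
Antiderivative: sin(4x)/4
Evaluate at bounds: [sin(4·π/4)/4] - [sin(4·-π/4)/4]
= ((0) - (0))/4 = 0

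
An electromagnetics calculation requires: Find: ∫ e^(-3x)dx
Since d/dx[e^(-3x)]=-3e^(-3x), we get -1/3 e^(-3x) + C

Answer: (-1/3)e^(-3x) + C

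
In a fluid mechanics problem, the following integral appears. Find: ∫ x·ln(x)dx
By parts: u=ln(x), dv=x dx
du=1/x dx, v=x^2/2
=x^2·ln(x)/2 - ∫ x/2 dx
=x^2·ln(x)/2 - x^2/4+C

Answer: x^2(ln(x)/2-1/4)+C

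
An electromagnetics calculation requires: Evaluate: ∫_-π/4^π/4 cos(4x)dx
Antiderivative: sin(4x)/4
Evaluate at bounds: [sin(4·π/4)/4] - [sin(4·-π/4)/4]
=((0) - (0))/4=0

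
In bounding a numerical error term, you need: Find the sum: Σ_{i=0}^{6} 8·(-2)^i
Geometric series: S=a(1 - r^n)/(1 - r)
a=8, r=-2, n=7
S=8(1 + 128)/3=344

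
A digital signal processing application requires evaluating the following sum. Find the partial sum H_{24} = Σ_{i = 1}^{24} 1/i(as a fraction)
H_24 = 1 + 1/2 + 1/3 + ... + 1/24
= 1347822955/356948592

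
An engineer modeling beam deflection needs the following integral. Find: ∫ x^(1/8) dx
Power rule: ∫ x^(1/8) dx = x^(9/8)/(9/8)+C

Answer: (8/9)·x^(9/8)+C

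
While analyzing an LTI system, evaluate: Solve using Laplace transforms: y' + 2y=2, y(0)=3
Take L of both sides: sY(s)-3+2Y(s) = 2/s
Y(s)(s+2) = 2/s+3
Y(s) = 2/(s(s+2))+3/(s+2)
Partial fractions: 2/(s(s+2)) = 1/s - 1/(s+2)
So Y(s) = 1/s+2/(s+2)
Inverse transform (L^(-1){1/s} = 1, L^(-1){1/(s+2)} = e^(-2t)):

Answer: y(t) = 1+2·e^(-2t)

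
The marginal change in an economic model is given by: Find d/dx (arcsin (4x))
d/dx[arcsin(u)] = u'/√(1-u²), u = 4x, u' = 4

Answer: 4/√(1-16x²)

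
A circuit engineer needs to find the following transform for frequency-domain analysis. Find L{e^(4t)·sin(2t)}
First shifting: L{e^(at)f(t)} = F(s-a)
L{sin(2t)} = 2/(s² + 4)
Shift: 2/((s-4)² + 4)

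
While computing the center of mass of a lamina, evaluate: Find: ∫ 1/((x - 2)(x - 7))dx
Partial fractions: 1/((x-2)(x-7))=A/(x-2)+B/(x-7)
A=-1/5, B=1/5
∫ [-1/5· 1/(x-2)+1/5· 1/(x-7)] dx
=(1/5)[ln|x-7| - ln|x-2|]+C

Answer: (1/5)·ln|(x-7)/(x-2)|+C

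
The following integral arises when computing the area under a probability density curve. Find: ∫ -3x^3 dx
Using power rule: ∫ -3x^3 dx=-3/4 x^4+C=(-3/4)x^4+C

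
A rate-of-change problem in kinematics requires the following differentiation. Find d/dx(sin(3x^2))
Chain rule: d/dx[sin(u)]=cos(u)·u' where u=3x^2
u'=6x

Answer: 6x·cos(3x^2)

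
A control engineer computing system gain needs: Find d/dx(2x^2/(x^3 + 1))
Quotient rule: (f/g)'=(f'g - fg')/g²
f=2x^2, f'=4x
g=x^3 + 1, g'=3x^2

Answer: (4x·(x^3 + 1) - 6x^4)/(x^3 + 1)²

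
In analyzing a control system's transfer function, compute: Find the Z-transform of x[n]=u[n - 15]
Using the time-shift property: Z{u[n-15]} = z^(-15) * z/(z-1)
= z^(-14)/(z-1)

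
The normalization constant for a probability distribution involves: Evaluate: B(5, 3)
B(x,y) = Γ(x)Γ(y)/Γ(x+y) = (x-1)!(y-1)!/(x+y-1)!
B(5,3) = 4!·2!/7! = 1/105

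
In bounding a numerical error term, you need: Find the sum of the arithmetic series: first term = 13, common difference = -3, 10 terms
Last term: a_n = 13+(10-1)·-3 = -14
Sum = n(a_1+a_n)/2 = 10(13+(-14))/2 = -5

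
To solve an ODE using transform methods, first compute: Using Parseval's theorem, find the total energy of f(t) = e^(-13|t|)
Parseval's theorem: E = integral |f(t)|^2 dt = (1/2pi) integral |F(omega)|^2 domega
E = integral_{-inf}^{inf} e^(-26|t|) dt = 2*integral_0^inf e^(-26t) dt = 2/(2*13) = 1/13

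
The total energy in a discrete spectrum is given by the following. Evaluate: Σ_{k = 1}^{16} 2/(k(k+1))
Partial fractions: 2/(k(k+1))=2/k - 2/(k+1)
Telescoping sum: 2(1-1/17)=2·16/17

Answer: 32/17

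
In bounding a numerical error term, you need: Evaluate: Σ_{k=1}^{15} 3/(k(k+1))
Partial fractions: 3/(k(k+1))=3/k - 3/(k+1)
Telescoping sum: 3(1-1/16)=3·15/16

Answer: 45/16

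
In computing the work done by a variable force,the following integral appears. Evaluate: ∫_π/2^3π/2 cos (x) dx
Antiderivative: sin(x)
Evaluate at bounds: [sin(1·3π/2)/1] - [sin(1·π/2)/1]
= ((-1) - (1))/1 = -2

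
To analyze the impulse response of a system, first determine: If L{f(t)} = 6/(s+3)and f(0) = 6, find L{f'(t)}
L{f'(t)}=s·F(s) - f(0)=6s/(s+3)-6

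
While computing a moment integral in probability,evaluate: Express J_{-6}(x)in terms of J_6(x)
For integer n: J_{-n}(x) = (-1)^n J_n(x)
With n = 6: J_{-6}(x) = (-1)^6 J_6(x) = J_6(x)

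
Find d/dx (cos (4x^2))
Chain rule: d/dx[cos(u)]=-sin(u)·u' where u=4x^2
u'=8x

Answer: -8x·sin(4x^2)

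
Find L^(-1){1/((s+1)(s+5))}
Partial fractions: 1/((s+1)(s+5)) = A/(s+1)+B/(s+5)
Cover-up: A = 1/(s+5)|_{s = -1} = 1/4; B = 1/(s+1)|_{s = -5} = -1/4
L^(-1) = (1/4)e^(-t) - (1/4)e^(-5t)

Answer: (1/4)(e^(-t) - e^(-5t))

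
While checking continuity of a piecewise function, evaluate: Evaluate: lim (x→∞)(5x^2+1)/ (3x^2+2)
Divide numerator and denominator by x^2:
lim (5 + 1/x^2)/(3 + 2/x^2) = 5/3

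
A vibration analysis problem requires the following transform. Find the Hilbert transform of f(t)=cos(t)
The Hilbert transform shifts each frequency component by -pi/2.
H{cos(wt)} = sin(wt)
With w = 1: H{cos(t)} = sin(t)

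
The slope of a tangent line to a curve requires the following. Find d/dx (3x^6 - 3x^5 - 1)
Power rule: d/dx(ax^n)=n·a·x^(n-1)
Term by term: 18·x^5 - 15·x^4

Answer: 18x^5 - 15x^4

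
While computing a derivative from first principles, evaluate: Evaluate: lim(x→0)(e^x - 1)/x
L'Hôpital (0/0): lim e^x/1 = 1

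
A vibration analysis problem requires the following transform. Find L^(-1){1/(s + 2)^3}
L^(-1){1/(s-a)^n} = t^(n-1)·e^(at)/(n-1)!
Here a = -2, n = 3: t^2·e^(-2t)/2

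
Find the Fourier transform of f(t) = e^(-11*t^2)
The Fourier transform of a Gaussian e^(-a * t^2) is sqrt(pi/a) * e^(-omega^2/(4a)).
With a = 11: F(omega) = sqrt(pi/11) * e^(-omega^2/44)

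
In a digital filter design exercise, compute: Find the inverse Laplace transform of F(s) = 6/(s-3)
L^(-1){6/(s-a)} = c·e^(at)
Here a = 3, c = 6

Answer: 6e^(3t)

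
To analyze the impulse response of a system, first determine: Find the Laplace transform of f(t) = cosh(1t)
L{cosh(at)}=s/(s²-a²)
L{cosh(1t)}=s/(s²-1)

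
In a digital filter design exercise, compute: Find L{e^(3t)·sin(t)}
First shifting: L{e^(at)f(t)} = F(s-a)
L{sin(t)} = 1/(s²+1)
Shift: 1/((s-3)²+1)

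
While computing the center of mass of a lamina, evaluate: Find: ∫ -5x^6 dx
Using power rule: ∫ -5x^6 dx = -5/7 x^7 + C = (-5/7)x^7 + C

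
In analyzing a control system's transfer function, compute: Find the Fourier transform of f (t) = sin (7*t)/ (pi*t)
sin(W * t)/(pi * t)=(W/pi) * sinc(W * t/pi) is the impulse response of the ideal low-pass filter with cutoff W (here W=7).
Its Fourier transform is a rectangular function:
F(omega)=1 for |omega| < 7, 0 otherwise

Answer: rect(omega/14) [i.e., 1 for |omega| < 7, 0 otherwise]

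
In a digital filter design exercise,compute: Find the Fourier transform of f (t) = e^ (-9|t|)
Using the standard pair: F{e^(-a|t|)} = 2a/(a^2+omega^2)
With a = 9: F(omega) = 18/(81+omega^2)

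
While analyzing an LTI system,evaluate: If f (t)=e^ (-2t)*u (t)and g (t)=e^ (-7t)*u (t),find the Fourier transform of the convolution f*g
By the convolution theorem: F{f * g} = F(omega) * G(omega)
F(omega) = 1/(2 + j * omega), G(omega) = 1/(7 + j * omega)
F{f * g} = 1/((2 + j * omega)(7 + j * omega))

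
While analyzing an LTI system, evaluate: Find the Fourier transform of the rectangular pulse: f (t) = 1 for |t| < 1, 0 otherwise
F(omega) = integral from -1 to 1 of e^(-j*omega*t) dt
= 2*sin(1*omega)/omega = 2*sinc(1*omega/pi)

Answer: 2*sin(1*omega)/omega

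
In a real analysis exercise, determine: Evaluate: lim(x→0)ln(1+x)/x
L'Hôpital (0/0): lim 1/(1+x) / 1 = 1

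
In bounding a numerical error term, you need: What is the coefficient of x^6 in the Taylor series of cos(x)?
cos(x)=Σ (-1)^k x^(2k)/(2k)!
For x^6: (-1)^3/6!=-1/720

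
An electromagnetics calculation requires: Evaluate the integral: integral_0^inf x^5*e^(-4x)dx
This is a Gamma integral. Substitute u = 4x (du = 4 dx):
integral_0^inf x^5 * e^(-4x) dx = (1/4^6) integral_0^inf u^5 * e^(-u) du
= Gamma(6)/4^6 = 5!/4^6 = 120/4096

Answer: 15/512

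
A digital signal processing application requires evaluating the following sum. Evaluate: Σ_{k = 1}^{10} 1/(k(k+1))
Partial fractions: 1/(k(k + 1)) = 1/k - 1/(k + 1)
Telescoping sum: 1(1 - 1/11) = 1·10/11

Answer: 10/11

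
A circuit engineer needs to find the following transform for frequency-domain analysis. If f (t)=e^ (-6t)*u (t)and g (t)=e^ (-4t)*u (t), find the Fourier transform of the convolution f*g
By the convolution theorem: F{f * g}=F(omega) * G(omega)
F(omega)=1/(6+j * omega), G(omega)=1/(4+j * omega)
F{f * g}=1/((6+j * omega)(4+j * omega))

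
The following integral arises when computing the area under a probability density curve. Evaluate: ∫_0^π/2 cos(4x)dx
Antiderivative: sin(4x)/4
Evaluate at bounds: [sin(4·π/2)/4] - [sin(4·0)/4]
= ((0) - (0))/4 = 0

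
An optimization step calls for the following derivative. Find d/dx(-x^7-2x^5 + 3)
Power rule: d/dx(ax^n) = n·a·x^(n-1)
Term by term: -7·x^6-10·x^4

Answer: -7x^6-10x^4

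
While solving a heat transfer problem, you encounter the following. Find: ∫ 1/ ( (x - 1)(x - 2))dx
Partial fractions: 1/((x-1)(x-2)) = A/(x-1) + B/(x-2)
A = -1, B = 1
∫ [-1· 1/(x-1) + 1· 1/(x-2)] dx
= (1)[ln|x-2| - ln|x-1|] + C

Answer: ln|(x-2)/(x-1)| + C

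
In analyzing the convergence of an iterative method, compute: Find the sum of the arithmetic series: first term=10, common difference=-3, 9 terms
Last term: a_n = 10+(9-1)·-3 = -14
Sum = n(a_1+a_n)/2 = 9(10+(-14))/2 = -18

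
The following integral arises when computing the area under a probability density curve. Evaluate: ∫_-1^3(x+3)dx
Step 1: Find antiderivative F(x)=(1/2)x^2 + 3x
Step 2: F(3) - F(-1)=27/2 - (-5/2)=16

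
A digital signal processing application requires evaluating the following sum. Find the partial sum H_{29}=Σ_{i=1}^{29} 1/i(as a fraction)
H_29=1 + 1/2 + 1/3 + ... + 1/29
=9227046511387/2329089562800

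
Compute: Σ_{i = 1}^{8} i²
Using formula: Σ i^2 = n(n+1)(2n+1)/6 = 8·9·17/6 = 204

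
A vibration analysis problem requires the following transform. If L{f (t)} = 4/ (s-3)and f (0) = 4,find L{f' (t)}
L{f'(t)}=s·F(s) - f(0)=4s/(s-3)-4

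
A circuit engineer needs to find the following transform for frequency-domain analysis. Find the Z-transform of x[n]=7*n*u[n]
Z{n*u[n]} = z/(z-1)^2
By linearity: Z{7*n*u[n]} = 7z/(z-1)^2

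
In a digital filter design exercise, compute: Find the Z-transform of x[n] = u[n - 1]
Using the time-shift property: Z{u[n-1]}=z^(-1) * z/(z-1)
=z^(0)/(z-1)

Answer: 1/(z-1)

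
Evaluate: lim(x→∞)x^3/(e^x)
Apply L'Hôpital 3 times (∞/∞ each time):
Eventually get 3!/(e^x) → 0

Answer: 0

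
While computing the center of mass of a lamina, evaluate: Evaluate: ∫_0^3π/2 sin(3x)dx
Antiderivative: -cos(3x)/3
Evaluate at bounds: [-cos(3·3π/2)/3] - [-cos(3·0)/3]
= (-(0)+(1))/3 = 1/3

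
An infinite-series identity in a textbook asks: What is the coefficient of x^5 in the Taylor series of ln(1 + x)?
ln(1+x) = Σ (-1)^(n+1) x^n/n
Coefficient of x^5 = (-1)^6/5 = 1/5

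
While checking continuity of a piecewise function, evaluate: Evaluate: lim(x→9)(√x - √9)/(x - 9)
Multiply by conjugate (√x + √9)/(√x + √9):
=(x - 9)/((x - 9)(√x + √9))=1/(√x + √9)
As x → 9: 1/(2√9)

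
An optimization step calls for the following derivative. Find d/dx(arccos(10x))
d/dx[arccos(u)] = -u'/√(1-u²), u = 10x, u' = 10

Answer: -10/√(1 - 100x²)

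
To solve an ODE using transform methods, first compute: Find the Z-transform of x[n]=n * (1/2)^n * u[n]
Using the property Z{n*a^n*u[n]} = az/(z-a)^2
With a = 1/2: X(z) = (1/2)z/(z - 1/2)^2, |z| > 1/2

Answer: (1/2)z/(z - 1/2)^2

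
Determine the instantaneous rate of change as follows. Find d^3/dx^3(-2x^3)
Apply power rule 3 times:
d^1: -6x^2
d^2: -12x
d^3: -12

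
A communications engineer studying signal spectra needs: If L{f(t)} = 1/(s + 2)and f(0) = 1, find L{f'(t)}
L{f'(t)}=s·F(s) - f(0)=s/(s+2)-1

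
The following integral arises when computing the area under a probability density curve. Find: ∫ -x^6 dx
Using power rule: ∫ -x^6 dx = -1/7 x^7+C = (-1/7)x^7+C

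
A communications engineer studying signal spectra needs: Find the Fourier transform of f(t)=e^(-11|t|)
Using the standard pair: F{e^(-a|t|)} = 2a/(a^2+omega^2)
With a = 11: F(omega) = 22/(121+omega^2)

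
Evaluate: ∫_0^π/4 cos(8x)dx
Antiderivative: sin(8x)/8
Evaluate at bounds: [sin(8·π/4)/8] - [sin(8·0)/8]
=((0) - (0))/8=0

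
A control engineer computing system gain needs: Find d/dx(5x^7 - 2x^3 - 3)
Power rule: d/dx(ax^n) = n·a·x^(n-1)
Term by term: 35·x^6-6·x^2

Answer: 35x^6-6x^2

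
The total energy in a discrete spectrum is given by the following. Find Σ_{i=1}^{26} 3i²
= 3·n(n + 1)(2n + 1)/6 = 3·26·27·53/6 = 18603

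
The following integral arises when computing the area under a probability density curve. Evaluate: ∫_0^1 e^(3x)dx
Antiderivative: (1/3)e^(3x)
Evaluate: (1/3)(e^3-1)

Answer: (e^3-1)/3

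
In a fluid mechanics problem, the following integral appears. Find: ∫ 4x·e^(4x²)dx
Let u = 4x², du = 8x dx
∫ (1/2)e^u du = e^u/2+C

Answer: e^(4x²)/2+C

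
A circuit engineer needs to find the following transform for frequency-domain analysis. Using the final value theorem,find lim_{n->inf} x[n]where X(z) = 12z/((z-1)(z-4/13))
Final value theorem: lim x[n] = lim_{z->1} (z-1) * X(z)
(z-1) * X(z) = 12z/(z-4/13)
As z->1: 12/(1 - 4/13) = 12/(9/13) = 52/3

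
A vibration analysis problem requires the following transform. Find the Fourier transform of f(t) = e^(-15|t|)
Using the standard pair: F{e^(-a|t|)}=2a/(a^2+omega^2)
With a=15: F(omega)=30/(225+omega^2)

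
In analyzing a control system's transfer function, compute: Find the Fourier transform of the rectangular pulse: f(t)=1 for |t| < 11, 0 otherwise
F(omega)=integral from -11 to 11 of e^(-j * omega * t) dt
=2 * sin(11 * omega)/omega=22 * sinc(11 * omega/pi)

Answer: 2 * sin(11 * omega)/omega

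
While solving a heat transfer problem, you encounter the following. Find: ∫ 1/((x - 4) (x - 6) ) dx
Partial fractions: 1/((x-4)(x-6)) = A/(x-4)+B/(x-6)
A = -1/2, B = 1/2
∫ [-1/2· 1/(x-4)+1/2· 1/(x-6)] dx
= (1/2)[ln|x-6| - ln|x-4|]+C

Answer: (1/2)·ln|(x-6)/(x-4)|+C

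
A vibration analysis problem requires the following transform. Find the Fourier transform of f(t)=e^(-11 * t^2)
The Fourier transform of a Gaussian e^(-a * t^2) is sqrt(pi/a) * e^(-omega^2/(4a)).
With a=11: F(omega)=sqrt(pi/11) * e^(-omega^2/44)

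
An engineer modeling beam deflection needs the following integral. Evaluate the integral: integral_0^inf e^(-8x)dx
integral_0^inf e^(-8x) dx = [-1/8*e^(-8x)]_0^inf
= 0 - (-1/8) = 1/8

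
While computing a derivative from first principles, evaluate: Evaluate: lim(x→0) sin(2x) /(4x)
L'Hôpital (0/0): lim 2cos(2x)/4 = 2/4

Answer: 1/2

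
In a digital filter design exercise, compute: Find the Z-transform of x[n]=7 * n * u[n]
Z{n * u[n]} = z/(z-1)^2
By linearity: Z{7 * n * u[n]} = 7z/(z-1)^2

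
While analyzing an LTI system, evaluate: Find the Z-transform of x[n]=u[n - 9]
Using the time-shift property: Z{u[n-9]}=z^(-9) * z/(z-1)
=z^(-8)/(z-1)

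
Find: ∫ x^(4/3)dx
Power rule: ∫ x^(4/3) dx=x^(7/3)/(7/3) + C

Answer: (3/7)·x^(7/3) + C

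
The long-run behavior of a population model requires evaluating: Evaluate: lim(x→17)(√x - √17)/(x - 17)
Multiply by conjugate (√x + √17)/(√x + √17):
= (x - 17)/((x - 17)(√x + √17)) = 1/(√x + √17)
As x → 17: 1/(2√17)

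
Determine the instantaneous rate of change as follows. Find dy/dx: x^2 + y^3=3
Differentiate: 2x + 3y^2·(dy/dx)=0
dy/dx=-2x/(3y^2)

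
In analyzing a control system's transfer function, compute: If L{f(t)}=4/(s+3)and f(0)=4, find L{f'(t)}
L{f'(t)} = s·F(s) - f(0) = 4s/(s + 3) - 4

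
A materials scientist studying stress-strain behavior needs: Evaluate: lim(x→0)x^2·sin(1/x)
Squeeze theorem: -|x^2| ≤ x^2·sin(1/x) ≤ |x^2|
Since x^2 → 0 as x → 0, by squeeze theorem the limit is 0

Answer: 0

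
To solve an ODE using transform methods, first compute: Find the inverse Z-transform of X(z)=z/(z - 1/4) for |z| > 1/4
Standard pair: z/(z-a) <-> a^n * u[n] for causal signals
With a = 1/4: x[n] = (1/4)^n * u[n]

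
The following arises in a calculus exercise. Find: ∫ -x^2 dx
Using power rule: ∫ -x^2 dx = -1/3 x^3+C = (-1/3)x^3+C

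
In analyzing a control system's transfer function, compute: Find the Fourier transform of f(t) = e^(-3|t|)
Using the standard pair: F{e^(-a|t|)}=2a/(a^2+omega^2)
With a=3: F(omega)=6/(9+omega^2)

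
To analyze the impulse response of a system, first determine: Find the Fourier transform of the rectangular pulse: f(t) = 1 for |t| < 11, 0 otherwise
F(omega)=integral from -11 to 11 of e^(-j*omega*t) dt
=2*sin(11*omega)/omega=22*sinc(11*omega/pi)

Answer: 2*sin(11*omega)/omega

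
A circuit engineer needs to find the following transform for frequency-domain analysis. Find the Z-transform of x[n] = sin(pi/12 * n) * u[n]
Z{sin(w0*n)*u[n]}=z*sin(w0)/(z^2-2z*cos(w0)+1)
With w0=pi/12: X(z)=z*sin(pi/12)/(z^2-2z*cos(pi/12)+1)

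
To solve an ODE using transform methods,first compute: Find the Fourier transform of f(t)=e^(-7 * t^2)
The Fourier transform of a Gaussian e^(-a * t^2) is sqrt(pi/a) * e^(-omega^2/(4a)).
With a = 7: F(omega) = sqrt(pi/7) * e^(-omega^2/28)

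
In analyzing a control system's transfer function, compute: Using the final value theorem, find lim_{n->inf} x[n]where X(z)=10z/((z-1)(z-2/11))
Final value theorem: lim x[n] = lim_{z->1} (z-1)*X(z)
(z-1)*X(z) = 10z/(z-2/11)
As z->1: 10/(1-2/11) = 10/(9/11) = 110/9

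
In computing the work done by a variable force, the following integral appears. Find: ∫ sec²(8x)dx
Since d/dx[tan(8x)] = 8sec²(8x), integral = tan(8x)/8+C

Answer: (1/8)tan(8x)+C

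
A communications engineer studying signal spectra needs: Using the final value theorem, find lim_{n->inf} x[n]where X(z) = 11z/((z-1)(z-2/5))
Final value theorem: lim x[n] = lim_{z->1} (z-1) * X(z)
(z-1) * X(z) = 11z/(z-2/5)
As z->1: 11/(1-2/5) = 11/(3/5) = 55/3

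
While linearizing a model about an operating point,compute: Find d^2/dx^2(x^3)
Apply power rule 2 times:
d^1: 3x^2
d^2: 6x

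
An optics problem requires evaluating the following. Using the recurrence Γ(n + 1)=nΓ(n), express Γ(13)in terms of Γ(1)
Γ(13) = 12Γ(12) = 12·11Γ(11) = ... = 12!·Γ(1) = 479001600·Γ(1)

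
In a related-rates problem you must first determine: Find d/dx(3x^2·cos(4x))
Product rule: (fg)'=f'g + fg'
f=3x^2, f'=6x
g=cos(4x), g'=-4·sin(4x)

Answer: 6x·cos(4x) - 12x^2·sin(4x)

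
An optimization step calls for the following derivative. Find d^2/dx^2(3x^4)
Apply power rule 2 times:
d^1: 12x^3
d^2: 36x^2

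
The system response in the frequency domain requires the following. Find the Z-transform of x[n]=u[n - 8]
Using the time-shift property: Z{u[n-8]} = z^(-8) * z/(z-1)
= z^(-7)/(z-1)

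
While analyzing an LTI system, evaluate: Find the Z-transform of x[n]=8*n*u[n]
Z{n * u[n]}=z/(z-1)^2
By linearity: Z{8 * n * u[n]}=8z/(z-1)^2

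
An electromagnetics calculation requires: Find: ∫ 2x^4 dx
Using power rule: ∫ 2x^4 dx = 2/5 x^5+C = (2/5)x^5+C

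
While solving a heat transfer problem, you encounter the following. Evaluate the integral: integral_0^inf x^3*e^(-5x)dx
This is a Gamma integral. Substitute u=5x (du=5 dx):
integral_0^inf x^3 * e^(-5x) dx=(1/5^4) integral_0^inf u^3 * e^(-u) du
=Gamma(4)/5^4=3!/5^4=6/625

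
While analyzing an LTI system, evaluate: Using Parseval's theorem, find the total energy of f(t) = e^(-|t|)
Parseval's theorem: E=integral |f(t)|^2 dt=(1/2pi) integral |F(omega)|^2 domega
E=integral_{-inf}^{inf} e^(-2|t|) dt=2 * integral_0^inf e^(-2t) dt=2/(2 * 1)=1/1

Answer: 1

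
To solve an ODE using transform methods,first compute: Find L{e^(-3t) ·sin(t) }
First shifting: L{e^(at)f(t)}=F(s-a)
L{sin(t)}=1/(s² + 1)
Shift: 1/((s + 3)² + 1)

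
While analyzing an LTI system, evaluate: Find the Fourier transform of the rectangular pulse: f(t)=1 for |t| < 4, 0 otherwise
F(omega)=integral from -4 to 4 of e^(-j*omega*t) dt
=2*sin(4*omega)/omega=8*sinc(4*omega/pi)

Answer: 2*sin(4*omega)/omega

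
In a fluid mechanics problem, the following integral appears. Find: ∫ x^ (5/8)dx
Power rule: ∫ x^(5/8) dx=x^(13/8)/(13/8)+C

Answer: (8/13)·x^(13/8)+C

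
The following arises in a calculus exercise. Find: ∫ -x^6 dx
Using power rule: ∫ -x^6 dx=-1/7 x^7+C=(-1/7)x^7+C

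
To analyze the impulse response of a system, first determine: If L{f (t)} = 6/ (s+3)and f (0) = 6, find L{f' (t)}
L{f'(t)} = s·F(s) - f(0) = 6s/(s + 3) - 6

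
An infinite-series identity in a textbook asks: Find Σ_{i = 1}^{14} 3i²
=3·n(n + 1)(2n + 1)/6=3·14·15·29/6=3045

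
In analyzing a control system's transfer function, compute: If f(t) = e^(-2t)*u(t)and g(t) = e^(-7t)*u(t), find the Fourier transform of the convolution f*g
By the convolution theorem: F{f * g} = F(omega) * G(omega)
F(omega) = 1/(2 + j * omega), G(omega) = 1/(7 + j * omega)
F{f * g} = 1/((2 + j * omega)(7 + j * omega))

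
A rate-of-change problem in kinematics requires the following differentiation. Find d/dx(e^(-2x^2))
Chain rule: d/dx[e^u] = e^u · u' where u = -2x^2
u' = -4x

Answer: -4x·e^(-2x^2)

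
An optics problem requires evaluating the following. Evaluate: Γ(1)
Γ(n) = (n-1)! for positive integers
Γ(1) = 0! = 1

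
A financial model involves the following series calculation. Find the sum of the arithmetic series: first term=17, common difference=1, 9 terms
Last term: a_n = 17+(9-1)·1 = 25
Sum = n(a_1+a_n)/2 = 9(17+25)/2 = 189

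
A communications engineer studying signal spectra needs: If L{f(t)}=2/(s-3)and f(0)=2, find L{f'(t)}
L{f'(t)} = s·F(s) - f(0) = 2s/(s-3)-2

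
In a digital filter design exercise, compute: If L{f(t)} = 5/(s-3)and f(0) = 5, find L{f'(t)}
L{f'(t)} = s·F(s) - f(0) = 5s/(s-3) - 5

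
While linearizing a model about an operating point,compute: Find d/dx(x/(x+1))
Quotient rule: (f/g)' = (f'g - fg')/g²
f = x, f' = 1
g = x + 1, g' = 1

Answer: (1·(x + 1) - x)/(x + 1)²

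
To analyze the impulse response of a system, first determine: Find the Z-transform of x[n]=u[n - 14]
Using the time-shift property: Z{u[n-14]} = z^(-14)*z/(z-1)
= z^(-13)/(z-1)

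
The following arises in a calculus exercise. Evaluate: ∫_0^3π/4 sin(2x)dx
Antiderivative: -cos(2x)/2
Evaluate at bounds: [-cos(2·3π/4)/2] - [-cos(2·0)/2]
=(-(0) + (1))/2=1/2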